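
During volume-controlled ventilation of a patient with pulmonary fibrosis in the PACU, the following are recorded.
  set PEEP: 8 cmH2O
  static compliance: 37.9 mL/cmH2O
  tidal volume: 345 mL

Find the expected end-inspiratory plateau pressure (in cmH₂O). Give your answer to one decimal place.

Pplat = PEEP + Vt / Cstat = 8 + 345 / 37.9 = 8 + 9.103 = 17.103 cmH2O.

17.1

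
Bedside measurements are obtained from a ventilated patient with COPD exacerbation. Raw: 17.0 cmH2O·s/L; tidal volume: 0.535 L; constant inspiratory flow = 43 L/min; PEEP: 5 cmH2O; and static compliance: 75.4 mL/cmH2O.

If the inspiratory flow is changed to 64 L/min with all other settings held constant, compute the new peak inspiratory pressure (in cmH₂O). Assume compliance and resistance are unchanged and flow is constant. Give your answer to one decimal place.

Flow: 43 L/min ÷ 60 = 0.7167 L/s.
New flow: 64 L/min ÷ 60 = 1.0667 L/s.
PIP = Vt/C + R·V̇ + PEEP (constant-flow equation of motion).
Only the resistive term changes: ΔPIP = R × ΔV̇ = 17.0 × (1.0667 − 0.7167) = 17.0 × 0.35 = 5.95 cmH2O.
Original PIP = 535/75.4 + 17.0×0.7167 + 5 = 24.279 cmH2O; new PIP = 24.279 + (5.95) = 30.229 cmH2O.

30.2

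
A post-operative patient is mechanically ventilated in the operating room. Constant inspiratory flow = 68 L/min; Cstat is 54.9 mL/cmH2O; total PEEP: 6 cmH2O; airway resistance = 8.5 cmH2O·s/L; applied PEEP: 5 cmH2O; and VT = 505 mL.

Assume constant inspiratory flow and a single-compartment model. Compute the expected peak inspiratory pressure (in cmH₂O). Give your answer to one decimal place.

Flow: 68 L/min ÷ 60 = 1.1333 L/s.
Total PEEP = 6 cmH2O (set 5 + intrinsic 1); this is the baseline alveolar pressure.
Equation of motion (constant flow): PIP = Vt/C + R·V̇ + PEEP.
PIP = 505/54.9 + 8.5×1.1333 + 6 = 9.199 + 9.633 + 6 = 24.832 cmH2O.

24.8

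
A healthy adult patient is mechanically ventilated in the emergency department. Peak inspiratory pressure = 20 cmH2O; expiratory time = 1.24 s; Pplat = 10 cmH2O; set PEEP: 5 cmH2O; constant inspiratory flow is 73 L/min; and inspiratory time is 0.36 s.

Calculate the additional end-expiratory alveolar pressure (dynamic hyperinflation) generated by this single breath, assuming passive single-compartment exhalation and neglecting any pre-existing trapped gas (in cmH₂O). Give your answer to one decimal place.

0.9

Flow: 73 L/min ÷ 60 = 1.2167 L/s.
Vt = flow × Ti = 1.2167 L/s × 0.36 s × 1000 mL/L = 438.01 mL.
R = (PIP − Pplat)/V̇ = (20 − 10) / 1.2167 = 10.0/1.2167 = 8.219 cmH2O·s/L.
C = Vt/(Pplat − PEEP) = 438.01 / (10 − 5) = 438.01/5.0 = 87.602 mL/cmH2O.
τ = R × C = 8.219 × 0.0876 L/cmH2O = 0.72 s.
Fraction remaining = e^(−Te/τ) = e^(−1.24/0.72) = 0.1787; trapped volume = 438.01 × 0.1787 = 78.272 mL.
Additional alveolar pressure from trapping ≈ V_trapped / C = 78.272 / 87.602 = 0.8935 cmH2O.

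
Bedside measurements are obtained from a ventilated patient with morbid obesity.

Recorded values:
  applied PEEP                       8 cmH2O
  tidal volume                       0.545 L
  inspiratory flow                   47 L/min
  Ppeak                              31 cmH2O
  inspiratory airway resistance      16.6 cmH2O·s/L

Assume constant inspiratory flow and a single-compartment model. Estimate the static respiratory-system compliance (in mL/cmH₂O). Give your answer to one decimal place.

Flow: 47 L/min ÷ 60 = 0.7833 L/s.
Equation of motion (constant flow): PIP = Vt/C + R·V̇ + PEEP.
Vt/C = PIP − R·V̇ − PEEP = 31 − 16.6×0.7833 − 8 = 31 − 13.003 − 8 = 9.997 cmH2O.
C = Vt / 9.997 = 545 / 9.997 = 54.516 mL/cmH2O.

54.5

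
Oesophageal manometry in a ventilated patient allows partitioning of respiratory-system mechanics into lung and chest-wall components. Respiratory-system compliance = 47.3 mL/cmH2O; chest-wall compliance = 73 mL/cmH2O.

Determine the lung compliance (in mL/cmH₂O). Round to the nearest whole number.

1/CL = 1/Crs − 1/Ccw.
1/CL = 1/47.3 − 1/73 = 0.007443.
CL = 134.35 mL/cmH2O.

134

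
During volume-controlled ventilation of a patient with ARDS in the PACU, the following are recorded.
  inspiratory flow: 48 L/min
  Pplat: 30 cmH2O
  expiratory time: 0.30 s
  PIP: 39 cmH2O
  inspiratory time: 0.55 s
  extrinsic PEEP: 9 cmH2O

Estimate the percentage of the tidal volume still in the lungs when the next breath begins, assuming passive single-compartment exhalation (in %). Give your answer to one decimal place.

28.0

Flow: 48 L/min ÷ 60 = 0.8 L/s.
Vt = flow × Ti = 0.8 L/s × 0.55 s × 1000 mL/L = 440.0 mL.
R = (PIP − Pplat)/V̇ = (39 − 30) / 0.8 = 9.0/0.8 = 11.25 cmH2O·s/L.
C = Vt/(Pplat − PEEP) = 440.0 / (30 − 9) = 440.0/21.0 = 20.952 mL/cmH2O.
τ = R × C = 11.25 × 0.02095 L/cmH2O = 0.2357 s.
Fraction remaining at end-expiration = e^(−Te/τ) = e^(−0.30/0.2357) = 0.28 → 28.0%.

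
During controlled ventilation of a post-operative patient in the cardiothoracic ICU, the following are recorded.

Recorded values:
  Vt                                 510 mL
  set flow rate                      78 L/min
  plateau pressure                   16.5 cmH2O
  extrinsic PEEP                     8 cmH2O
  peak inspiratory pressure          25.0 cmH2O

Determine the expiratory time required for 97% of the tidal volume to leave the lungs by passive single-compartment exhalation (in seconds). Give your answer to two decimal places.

Flow: 78 L/min ÷ 60 = 1.3 L/s.
R = (PIP − Pplat)/V̇ = (25.0 − 16.5) / 1.3 = 8.5/1.3 = 6.538 cmH2O·s/L.
C = Vt/(Pplat − PEEP) = 510.0 / (16.5 − 8) = 510.0/8.5 = 60.0 mL/cmH2O.
τ = R × C = 6.538 × 0.06 L/cmH2O = 0.3923 s.
t = −τ·ln(1 − 0.97) = −0.3923·ln(0.03) = 1.376 s.

1.38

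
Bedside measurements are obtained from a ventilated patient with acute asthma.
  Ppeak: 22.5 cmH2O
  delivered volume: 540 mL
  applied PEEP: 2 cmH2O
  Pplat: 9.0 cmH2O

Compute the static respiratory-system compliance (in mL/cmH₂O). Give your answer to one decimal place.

Cstat = Vt / (Pplat − PEEP) = 540 / (9.0 − 2) = 540 / 7.0 = 77.143 mL/cmH2O.

77.1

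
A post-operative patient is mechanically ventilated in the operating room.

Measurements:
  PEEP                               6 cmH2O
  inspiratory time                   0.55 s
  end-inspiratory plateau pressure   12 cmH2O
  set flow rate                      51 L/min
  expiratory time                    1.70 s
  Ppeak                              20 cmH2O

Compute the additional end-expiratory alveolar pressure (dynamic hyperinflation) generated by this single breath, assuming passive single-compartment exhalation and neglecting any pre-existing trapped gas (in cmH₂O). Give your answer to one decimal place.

0.6

Flow: 51 L/min ÷ 60 = 0.85 L/s.
Vt = flow × Ti = 0.85 L/s × 0.55 s × 1000 mL/L = 467.5 mL.
R = (PIP − Pplat)/V̇ = (20 − 12) / 0.85 = 8.0/0.85 = 9.412 cmH2O·s/L.
C = Vt/(Pplat − PEEP) = 467.5 / (12 − 6) = 467.5/6.0 = 77.917 mL/cmH2O.
τ = R × C = 9.412 × 0.07792 L/cmH2O = 0.7334 s.
Fraction remaining = e^(−Te/τ) = e^(−1.70/0.7334) = 0.09847; trapped volume = 467.5 × 0.09847 = 46.035 mL.
Additional alveolar pressure from trapping ≈ V_trapped / C = 46.035 / 77.917 = 0.5908 cmH2O.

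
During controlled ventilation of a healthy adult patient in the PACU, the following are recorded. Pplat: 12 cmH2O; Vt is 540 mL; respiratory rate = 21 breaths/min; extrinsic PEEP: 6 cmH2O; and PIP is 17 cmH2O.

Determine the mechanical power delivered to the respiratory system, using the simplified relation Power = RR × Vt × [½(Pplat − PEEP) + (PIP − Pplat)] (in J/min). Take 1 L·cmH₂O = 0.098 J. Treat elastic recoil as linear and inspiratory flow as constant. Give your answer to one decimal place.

8.9

Per-breath work = Vt × [½(Pplat−PEEP) + (PIP−Pplat)] = 0.540 × [0.5×6.0 + 5.0] = 0.540 × 8.0 = 4.32 L·cmH2O.
Power = 21 × 4.32 = 90.72 L·cmH2O/min.
× 0.098 J/(L·cmH2O) → 8.891 J/min.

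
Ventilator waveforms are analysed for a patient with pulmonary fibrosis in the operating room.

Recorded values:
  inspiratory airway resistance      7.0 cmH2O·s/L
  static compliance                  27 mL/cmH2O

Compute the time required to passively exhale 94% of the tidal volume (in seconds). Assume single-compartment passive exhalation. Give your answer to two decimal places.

0.53

τ = R × C = 7.0 × 27 mL/cmH2O = 7.0 × 0.027 L/cmH2O = 0.189 s.
Exhaled fraction f = 1 − e^(−t/τ) → t = −τ·ln(1 − f) = −0.189·ln(0.06) = 0.5317 s.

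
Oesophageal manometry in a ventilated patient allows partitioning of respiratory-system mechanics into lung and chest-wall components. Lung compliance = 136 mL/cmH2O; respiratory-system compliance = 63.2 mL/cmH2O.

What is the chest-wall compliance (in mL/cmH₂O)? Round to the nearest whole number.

1/Ccw = 1/Crs − 1/CL.
1/Ccw = 1/63.2 − 1/136 = 0.00847.
Ccw = 118.06 mL/cmH2O.

118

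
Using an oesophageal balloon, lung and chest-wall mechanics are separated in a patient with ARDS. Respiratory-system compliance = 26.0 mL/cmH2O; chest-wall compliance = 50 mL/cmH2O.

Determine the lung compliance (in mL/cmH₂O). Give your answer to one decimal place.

1/CL = 1/Crs − 1/Ccw.
1/CL = 1/26.0 − 1/50 = 0.01846.
CL = 54.171 mL/cmH2O.

54.2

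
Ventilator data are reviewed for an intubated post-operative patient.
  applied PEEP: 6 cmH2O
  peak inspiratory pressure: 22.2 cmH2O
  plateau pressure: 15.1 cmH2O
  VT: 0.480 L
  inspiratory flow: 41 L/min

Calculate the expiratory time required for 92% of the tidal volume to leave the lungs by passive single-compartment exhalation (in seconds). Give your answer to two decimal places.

1.38

Flow: 41 L/min ÷ 60 = 0.6833 L/s.
R = (PIP − Pplat)/V̇ = (22.2 − 15.1) / 0.6833 = 7.1/0.6833 = 10.391 cmH2O·s/L.
C = Vt/(Pplat − PEEP) = 480.0 / (15.1 − 6) = 480.0/9.1 = 52.747 mL/cmH2O.
τ = R × C = 10.391 × 0.05275 L/cmH2O = 0.5481 s.
t = −τ·ln(1 − 0.92) = −0.5481·ln(0.08) = 1.384 s.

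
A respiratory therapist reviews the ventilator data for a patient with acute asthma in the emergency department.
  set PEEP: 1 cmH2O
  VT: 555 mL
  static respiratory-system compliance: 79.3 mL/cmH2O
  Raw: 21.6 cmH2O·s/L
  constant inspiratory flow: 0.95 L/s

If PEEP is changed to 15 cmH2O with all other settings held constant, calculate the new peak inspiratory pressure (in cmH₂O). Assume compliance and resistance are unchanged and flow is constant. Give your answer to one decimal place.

42.5

PIP = Vt/C + R·V̇ + PEEP (constant-flow equation of motion).
Only the baseline term changes: ΔPIP = ΔPEEP = 15 − 1 = 14.0 cmH2O.
Original PIP = 555/79.3 + 21.6×0.95 + 1 = 28.519 cmH2O; new PIP = 28.519 + (14.0) = 42.519 cmH2O.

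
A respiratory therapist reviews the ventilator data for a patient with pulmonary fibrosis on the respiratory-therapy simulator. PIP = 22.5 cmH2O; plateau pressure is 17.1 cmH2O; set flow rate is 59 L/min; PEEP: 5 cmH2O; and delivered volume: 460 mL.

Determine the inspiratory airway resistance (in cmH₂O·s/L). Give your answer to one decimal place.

5.5

Flow: 59 L/min ÷ 60 = 0.9833 L/s.
Raw = (PIP − Pplat) / flow = (22.5 − 17.1) / 0.9833 = 5.4 / 0.9833 = 5.492 cmH2O·s/L.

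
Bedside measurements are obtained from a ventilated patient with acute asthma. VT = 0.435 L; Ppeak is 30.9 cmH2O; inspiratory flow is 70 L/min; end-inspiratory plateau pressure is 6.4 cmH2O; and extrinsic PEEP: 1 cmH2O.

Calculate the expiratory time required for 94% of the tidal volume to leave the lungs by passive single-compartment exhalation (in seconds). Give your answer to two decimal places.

Flow: 70 L/min ÷ 60 = 1.1667 L/s.
R = (PIP − Pplat)/V̇ = (30.9 − 6.4) / 1.1667 = 24.5/1.1667 = 20.999 cmH2O·s/L.
C = Vt/(Pplat − PEEP) = 435.0 / (6.4 − 1) = 435.0/5.4 = 80.556 mL/cmH2O.
τ = R × C = 20.999 × 0.08056 L/cmH2O = 1.692 s.
t = −τ·ln(1 − 0.94) = −1.692·ln(0.06) = 4.76 s.

4.76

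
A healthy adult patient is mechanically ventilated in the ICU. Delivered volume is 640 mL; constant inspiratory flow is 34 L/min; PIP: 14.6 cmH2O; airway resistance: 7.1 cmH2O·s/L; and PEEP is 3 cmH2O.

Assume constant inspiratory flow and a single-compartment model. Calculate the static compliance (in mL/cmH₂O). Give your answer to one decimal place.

84.5

Flow: 34 L/min ÷ 60 = 0.5667 L/s.
Equation of motion (constant flow): PIP = Vt/C + R·V̇ + PEEP.
Vt/C = PIP − R·V̇ − PEEP = 14.6 − 7.1×0.5667 − 3 = 14.6 − 4.024 − 3 = 7.576 cmH2O.
C = Vt / 7.576 = 640 / 7.576 = 84.477 mL/cmH2O.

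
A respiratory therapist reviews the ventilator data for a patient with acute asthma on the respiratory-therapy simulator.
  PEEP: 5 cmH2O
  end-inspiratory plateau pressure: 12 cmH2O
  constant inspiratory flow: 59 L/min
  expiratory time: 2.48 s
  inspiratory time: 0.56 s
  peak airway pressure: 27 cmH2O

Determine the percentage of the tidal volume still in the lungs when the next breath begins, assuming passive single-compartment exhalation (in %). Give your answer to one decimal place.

Flow: 59 L/min ÷ 60 = 0.9833 L/s.
Vt = flow × Ti = 0.9833 L/s × 0.56 s × 1000 mL/L = 550.65 mL.
R = (PIP − Pplat)/V̇ = (27 − 12) / 0.9833 = 15.0/0.9833 = 15.255 cmH2O·s/L.
C = Vt/(Pplat − PEEP) = 550.65 / (12 − 5) = 550.65/7.0 = 78.664 mL/cmH2O.
τ = R × C = 15.255 × 0.07866 L/cmH2O = 1.2 s.
Fraction remaining at end-expiration = e^(−Te/τ) = e^(−2.48/1.2) = 0.1266 → 12.66%.

12.7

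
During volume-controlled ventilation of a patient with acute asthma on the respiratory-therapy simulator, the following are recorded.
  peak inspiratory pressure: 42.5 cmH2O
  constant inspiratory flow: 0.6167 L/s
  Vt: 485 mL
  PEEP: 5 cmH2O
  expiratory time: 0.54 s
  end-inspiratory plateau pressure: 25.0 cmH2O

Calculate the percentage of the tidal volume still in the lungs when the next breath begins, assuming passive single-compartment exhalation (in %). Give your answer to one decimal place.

R = (PIP − Pplat)/V̇ = (42.5 − 25.0) / 0.6167 = 17.5/0.6167 = 28.377 cmH2O·s/L.
C = Vt/(Pplat − PEEP) = 485.0 / (25.0 − 5) = 485.0/20.0 = 24.25 mL/cmH2O.
τ = R × C = 28.377 × 0.02425 L/cmH2O = 0.6881 s.
Fraction remaining at end-expiration = e^(−Te/τ) = e^(−0.54/0.6881) = 0.4562 → 45.62%.

45.6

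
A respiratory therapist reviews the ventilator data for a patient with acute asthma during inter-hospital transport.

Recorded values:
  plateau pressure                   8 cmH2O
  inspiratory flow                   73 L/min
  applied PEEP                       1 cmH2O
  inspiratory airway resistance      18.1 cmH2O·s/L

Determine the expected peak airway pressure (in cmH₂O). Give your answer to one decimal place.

Flow: 73 L/min ÷ 60 = 1.2167 L/s.
PIP = Pplat + Raw × flow = 8 + 18.1 × 1.2167 = 8 + 22.022 = 30.022 cmH2O.

30.0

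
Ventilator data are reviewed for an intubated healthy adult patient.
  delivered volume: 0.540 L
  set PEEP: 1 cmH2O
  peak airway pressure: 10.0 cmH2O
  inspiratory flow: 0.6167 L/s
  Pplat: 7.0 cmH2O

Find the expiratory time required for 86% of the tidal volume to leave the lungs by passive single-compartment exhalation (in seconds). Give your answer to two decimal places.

0.86

R = (PIP − Pplat)/V̇ = (10.0 − 7.0) / 0.6167 = 3.0/0.6167 = 4.865 cmH2O·s/L.
C = Vt/(Pplat − PEEP) = 540.0 / (7.0 − 1) = 540.0/6.0 = 90.0 mL/cmH2O.
τ = R × C = 4.865 × 0.09 L/cmH2O = 0.4379 s.
t = −τ·ln(1 − 0.86) = −0.4379·ln(0.14) = 0.861 s.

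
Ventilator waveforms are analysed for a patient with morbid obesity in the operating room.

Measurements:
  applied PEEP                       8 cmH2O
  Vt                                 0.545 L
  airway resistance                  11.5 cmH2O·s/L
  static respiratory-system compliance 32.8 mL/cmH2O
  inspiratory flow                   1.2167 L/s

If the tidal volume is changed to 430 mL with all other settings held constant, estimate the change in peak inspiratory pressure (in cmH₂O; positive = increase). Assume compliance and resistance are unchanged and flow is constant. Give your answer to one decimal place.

-3.5

PIP = Vt/C + R·V̇ + PEEP (constant-flow equation of motion).
Only the elastic term changes: ΔPIP = ΔVt / C = (430 − 545) / 32.8 = -3.506 cmH2O.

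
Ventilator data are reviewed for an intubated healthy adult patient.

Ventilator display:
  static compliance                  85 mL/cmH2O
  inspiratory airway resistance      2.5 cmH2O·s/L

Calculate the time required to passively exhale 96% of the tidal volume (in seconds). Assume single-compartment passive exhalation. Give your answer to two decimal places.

τ = R × C = 2.5 × 85 mL/cmH2O = 2.5 × 0.085 L/cmH2O = 0.2125 s.
Exhaled fraction f = 1 − e^(−t/τ) → t = −τ·ln(1 − f) = −0.2125·ln(0.04) = 0.684 s.

0.68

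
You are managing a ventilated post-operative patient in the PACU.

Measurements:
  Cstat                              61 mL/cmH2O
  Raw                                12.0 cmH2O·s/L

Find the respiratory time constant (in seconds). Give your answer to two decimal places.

τ = R × C = 12.0 × 61 mL/cmH2O = 12.0 × 0.061 L/cmH2O = 0.732 s.

0.73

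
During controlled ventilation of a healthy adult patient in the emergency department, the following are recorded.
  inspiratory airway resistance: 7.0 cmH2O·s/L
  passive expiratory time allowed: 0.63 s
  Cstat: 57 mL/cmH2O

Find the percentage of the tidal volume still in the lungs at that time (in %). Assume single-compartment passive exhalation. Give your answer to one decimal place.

20.6

τ = R × C = 7.0 × 57 mL/cmH2O = 7.0 × 0.057 L/cmH2O = 0.399 s.
Passive exhalation: V(t)/V₀ = e^(−t/τ) = e^(−0.63/0.399) = 0.2062.
Fraction remaining = 0.2062 → 20.62%.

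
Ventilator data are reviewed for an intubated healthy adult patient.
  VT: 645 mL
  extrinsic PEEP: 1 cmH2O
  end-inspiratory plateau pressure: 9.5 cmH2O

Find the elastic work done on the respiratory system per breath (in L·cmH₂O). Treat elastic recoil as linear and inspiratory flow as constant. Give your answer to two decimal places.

2.74

Elastic work ≈ ½ × (Pplat − PEEP) × Vt = 0.5 × (9.5 − 1) × 0.645 L = 0.5 × 8.5 × 0.645 = 2.741 L·cmH2O.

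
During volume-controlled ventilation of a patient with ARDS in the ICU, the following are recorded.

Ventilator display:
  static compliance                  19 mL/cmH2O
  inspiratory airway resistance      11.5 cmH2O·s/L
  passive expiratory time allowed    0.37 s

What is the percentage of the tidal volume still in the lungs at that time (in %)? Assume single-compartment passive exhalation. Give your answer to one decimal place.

τ = R × C = 11.5 × 19 mL/cmH2O = 11.5 × 0.019 L/cmH2O = 0.2185 s.
Passive exhalation: V(t)/V₀ = e^(−t/τ) = e^(−0.37/0.2185) = 0.1839.
Fraction remaining = 0.1839 → 18.39%.

18.4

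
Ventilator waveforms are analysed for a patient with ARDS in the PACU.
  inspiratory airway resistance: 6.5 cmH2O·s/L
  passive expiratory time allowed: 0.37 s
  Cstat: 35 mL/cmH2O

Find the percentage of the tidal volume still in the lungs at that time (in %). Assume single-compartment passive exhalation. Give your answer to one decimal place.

τ = R × C = 6.5 × 35 mL/cmH2O = 6.5 × 0.035 L/cmH2O = 0.2275 s.
Passive exhalation: V(t)/V₀ = e^(−t/τ) = e^(−0.37/0.2275) = 0.1966.
Fraction remaining = 0.1966 → 19.66%.

19.7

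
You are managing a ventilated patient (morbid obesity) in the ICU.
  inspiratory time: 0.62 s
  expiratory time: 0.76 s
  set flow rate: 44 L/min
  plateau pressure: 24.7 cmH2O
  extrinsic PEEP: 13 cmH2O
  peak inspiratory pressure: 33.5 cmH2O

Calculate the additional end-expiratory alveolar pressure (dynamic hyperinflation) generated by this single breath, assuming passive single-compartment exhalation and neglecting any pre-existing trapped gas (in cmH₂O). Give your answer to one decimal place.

Flow: 44 L/min ÷ 60 = 0.7333 L/s.
Vt = flow × Ti = 0.7333 L/s × 0.62 s × 1000 mL/L = 454.65 mL.
R = (PIP − Pplat)/V̇ = (33.5 − 24.7) / 0.7333 = 8.8/0.7333 = 12.001 cmH2O·s/L.
C = Vt/(Pplat − PEEP) = 454.65 / (24.7 − 13) = 454.65/11.7 = 38.859 mL/cmH2O.
τ = R × C = 12.001 × 0.03886 L/cmH2O = 0.4664 s.
Fraction remaining = e^(−Te/τ) = e^(−0.76/0.4664) = 0.196; trapped volume = 454.65 × 0.196 = 89.111 mL.
Additional alveolar pressure from trapping ≈ V_trapped / C = 89.111 / 38.859 = 2.293 cmH2O.

2.3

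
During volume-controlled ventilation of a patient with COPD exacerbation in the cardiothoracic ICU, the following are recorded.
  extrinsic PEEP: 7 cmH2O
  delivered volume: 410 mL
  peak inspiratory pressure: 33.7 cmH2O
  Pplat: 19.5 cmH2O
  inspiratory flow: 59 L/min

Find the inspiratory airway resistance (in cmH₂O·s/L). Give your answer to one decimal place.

14.4

Flow: 59 L/min ÷ 60 = 0.9833 L/s.
Raw = (PIP − Pplat) / flow = (33.7 − 19.5) / 0.9833 = 14.2 / 0.9833 = 14.441 cmH2O·s/L.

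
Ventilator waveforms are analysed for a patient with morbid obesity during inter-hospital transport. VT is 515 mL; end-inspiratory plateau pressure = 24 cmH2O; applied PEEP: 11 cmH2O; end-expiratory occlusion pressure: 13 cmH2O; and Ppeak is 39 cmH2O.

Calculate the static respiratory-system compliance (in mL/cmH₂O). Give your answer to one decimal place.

End-expiratory occlusion gives total PEEP = 13 cmH2O (intrinsic PEEP = 13 − 11 = 2). Use total PEEP for the elastic gradient.
Cstat = Vt / (Pplat − PEEPtotal) = 515 / (24 − 13) = 515 / 11.0 = 46.818 mL/cmH2O.

46.8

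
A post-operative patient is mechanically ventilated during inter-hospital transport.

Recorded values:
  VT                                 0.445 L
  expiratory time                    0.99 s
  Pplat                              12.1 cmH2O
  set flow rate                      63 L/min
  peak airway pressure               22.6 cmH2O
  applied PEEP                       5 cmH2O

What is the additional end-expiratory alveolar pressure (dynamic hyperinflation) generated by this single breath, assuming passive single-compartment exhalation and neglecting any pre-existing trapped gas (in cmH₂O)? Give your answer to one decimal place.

1.5

Flow: 63 L/min ÷ 60 = 1.05 L/s.
R = (PIP − Pplat)/V̇ = (22.6 − 12.1) / 1.05 = 10.5/1.05 = 10.0 cmH2O·s/L.
C = Vt/(Pplat − PEEP) = 445.0 / (12.1 − 5) = 445.0/7.1 = 62.676 mL/cmH2O.
τ = R × C = 10.0 × 0.06268 L/cmH2O = 0.6268 s.
Fraction remaining = e^(−Te/τ) = e^(−0.99/0.6268) = 0.2061; trapped volume = 445.0 × 0.2061 = 91.715 mL.
Additional alveolar pressure from trapping ≈ V_trapped / C = 91.715 / 62.676 = 1.463 cmH2O.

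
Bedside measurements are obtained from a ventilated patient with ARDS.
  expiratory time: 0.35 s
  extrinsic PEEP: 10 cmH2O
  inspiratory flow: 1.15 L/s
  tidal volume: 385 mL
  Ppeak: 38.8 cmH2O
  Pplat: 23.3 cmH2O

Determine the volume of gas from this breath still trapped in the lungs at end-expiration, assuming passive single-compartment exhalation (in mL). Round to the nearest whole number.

R = (PIP − Pplat)/V̇ = (38.8 − 23.3) / 1.15 = 15.5/1.15 = 13.478 cmH2O·s/L.
C = Vt/(Pplat − PEEP) = 385.0 / (23.3 − 10) = 385.0/13.3 = 28.947 mL/cmH2O.
τ = R × C = 13.478 × 0.02895 L/cmH2O = 0.3902 s.
Fraction remaining = e^(−Te/τ) = e^(−0.35/0.3902) = 0.4078.
Trapped volume = 385.0 × 0.4078 = 157.0 mL.

157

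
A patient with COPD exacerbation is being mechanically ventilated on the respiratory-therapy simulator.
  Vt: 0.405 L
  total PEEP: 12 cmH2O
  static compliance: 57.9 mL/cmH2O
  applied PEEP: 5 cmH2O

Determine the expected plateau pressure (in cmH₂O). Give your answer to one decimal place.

19.0

End-expiratory occlusion gives total PEEP = 12 cmH2O (intrinsic PEEP = 12 − 5 = 7). Use total PEEP for the elastic gradient.
Pplat = PEEPtotal + Vt / Cstat = 12 + 405 / 57.9 = 12 + 6.995 = 18.995 cmH2O.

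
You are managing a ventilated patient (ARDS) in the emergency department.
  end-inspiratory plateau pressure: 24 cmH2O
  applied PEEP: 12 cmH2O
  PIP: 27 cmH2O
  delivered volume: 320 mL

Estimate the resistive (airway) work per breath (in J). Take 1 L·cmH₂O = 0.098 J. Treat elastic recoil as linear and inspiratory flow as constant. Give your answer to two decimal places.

With constant inspiratory flow the resistive pressure is constant at PIP − Pplat = 27 − 24 = 3.0 cmH2O, so resistive work = 3.0 × 0.320 = 0.96 L·cmH2O.
× 0.098 J/(L·cmH2O) → 0.09408 J.

0.09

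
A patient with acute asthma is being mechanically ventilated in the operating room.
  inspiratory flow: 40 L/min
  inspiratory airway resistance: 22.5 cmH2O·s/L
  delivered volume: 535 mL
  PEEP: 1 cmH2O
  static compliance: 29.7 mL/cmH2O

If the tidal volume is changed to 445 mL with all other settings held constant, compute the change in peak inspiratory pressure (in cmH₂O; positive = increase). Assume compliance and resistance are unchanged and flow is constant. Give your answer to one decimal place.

-3.0

PIP = Vt/C + R·V̇ + PEEP (constant-flow equation of motion).
Only the elastic term changes: ΔPIP = ΔVt / C = (445 − 535) / 29.7 = -3.03 cmH2O.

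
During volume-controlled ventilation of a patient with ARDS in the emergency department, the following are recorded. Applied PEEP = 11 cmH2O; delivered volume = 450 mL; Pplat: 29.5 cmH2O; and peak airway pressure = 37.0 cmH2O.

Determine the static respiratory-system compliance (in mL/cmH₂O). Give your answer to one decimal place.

24.3

Cstat = Vt / (Pplat − PEEP) = 450 / (29.5 − 11) = 450 / 18.5 = 24.324 mL/cmH2O.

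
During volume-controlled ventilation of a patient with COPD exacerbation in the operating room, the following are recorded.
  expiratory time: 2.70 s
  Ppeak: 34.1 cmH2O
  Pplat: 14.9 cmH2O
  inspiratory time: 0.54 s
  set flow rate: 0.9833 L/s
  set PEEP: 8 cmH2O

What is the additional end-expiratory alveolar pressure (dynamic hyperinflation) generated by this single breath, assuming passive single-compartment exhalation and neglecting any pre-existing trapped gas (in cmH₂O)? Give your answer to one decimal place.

Vt = flow × Ti = 0.9833 L/s × 0.54 s × 1000 mL/L = 530.98 mL.
R = (PIP − Pplat)/V̇ = (34.1 − 14.9) / 0.9833 = 19.2/0.9833 = 19.526 cmH2O·s/L.
C = Vt/(Pplat − PEEP) = 530.98 / (14.9 − 8) = 530.98/6.9 = 76.954 mL/cmH2O.
τ = R × C = 19.526 × 0.07695 L/cmH2O = 1.503 s.
Fraction remaining = e^(−Te/τ) = e^(−2.70/1.503) = 0.1659; trapped volume = 530.98 × 0.1659 = 88.09 mL.
Additional alveolar pressure from trapping ≈ V_trapped / C = 88.09 / 76.954 = 1.145 cmH2O.

1.1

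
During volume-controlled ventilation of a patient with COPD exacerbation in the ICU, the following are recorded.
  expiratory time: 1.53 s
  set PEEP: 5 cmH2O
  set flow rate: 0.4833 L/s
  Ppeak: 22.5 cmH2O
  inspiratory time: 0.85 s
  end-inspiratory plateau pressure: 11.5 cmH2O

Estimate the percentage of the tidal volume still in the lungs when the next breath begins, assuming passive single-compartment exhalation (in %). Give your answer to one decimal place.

34.5

Vt = flow × Ti = 0.4833 L/s × 0.85 s × 1000 mL/L = 410.81 mL.
R = (PIP − Pplat)/V̇ = (22.5 − 11.5) / 0.4833 = 11.0/0.4833 = 22.76 cmH2O·s/L.
C = Vt/(Pplat − PEEP) = 410.81 / (11.5 − 5) = 410.81/6.5 = 63.202 mL/cmH2O.
τ = R × C = 22.76 × 0.0632 L/cmH2O = 1.438 s.
Fraction remaining at end-expiration = e^(−Te/τ) = e^(−1.53/1.438) = 0.3451 → 34.51%.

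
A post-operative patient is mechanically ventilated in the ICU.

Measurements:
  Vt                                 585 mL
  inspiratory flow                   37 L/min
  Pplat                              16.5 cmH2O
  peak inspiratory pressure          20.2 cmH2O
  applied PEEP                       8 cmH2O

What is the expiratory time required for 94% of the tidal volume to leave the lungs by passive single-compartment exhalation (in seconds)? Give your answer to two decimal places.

Flow: 37 L/min ÷ 60 = 0.6167 L/s.
R = (PIP − Pplat)/V̇ = (20.2 − 16.5) / 0.6167 = 3.7/0.6167 = 6.0 cmH2O·s/L.
C = Vt/(Pplat − PEEP) = 585.0 / (16.5 − 8) = 585.0/8.5 = 68.824 mL/cmH2O.
τ = R × C = 6.0 × 0.06882 L/cmH2O = 0.4129 s.
t = −τ·ln(1 − 0.94) = −0.4129·ln(0.06) = 1.162 s.

1.16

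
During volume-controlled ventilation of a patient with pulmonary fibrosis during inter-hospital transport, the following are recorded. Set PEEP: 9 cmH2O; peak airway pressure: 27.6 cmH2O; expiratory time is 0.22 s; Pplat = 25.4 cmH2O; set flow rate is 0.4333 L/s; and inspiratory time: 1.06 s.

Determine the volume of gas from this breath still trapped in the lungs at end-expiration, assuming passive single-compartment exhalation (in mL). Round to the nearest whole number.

Vt = flow × Ti = 0.4333 L/s × 1.06 s × 1000 mL/L = 459.3 mL.
R = (PIP − Pplat)/V̇ = (27.6 − 25.4) / 0.4333 = 2.2/0.4333 = 5.077 cmH2O·s/L.
C = Vt/(Pplat − PEEP) = 459.3 / (25.4 − 9) = 459.3/16.4 = 28.006 mL/cmH2O.
τ = R × C = 5.077 × 0.02801 L/cmH2O = 0.1422 s.
Fraction remaining = e^(−Te/τ) = e^(−0.22/0.1422) = 0.2129.
Trapped volume = 459.3 × 0.2129 = 97.785 mL.

98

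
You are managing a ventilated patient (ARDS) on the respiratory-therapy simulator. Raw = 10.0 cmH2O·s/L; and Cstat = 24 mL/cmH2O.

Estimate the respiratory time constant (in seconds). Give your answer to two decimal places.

τ = R × C = 10.0 × 24 mL/cmH2O = 10.0 × 0.024 L/cmH2O = 0.24 s.

0.24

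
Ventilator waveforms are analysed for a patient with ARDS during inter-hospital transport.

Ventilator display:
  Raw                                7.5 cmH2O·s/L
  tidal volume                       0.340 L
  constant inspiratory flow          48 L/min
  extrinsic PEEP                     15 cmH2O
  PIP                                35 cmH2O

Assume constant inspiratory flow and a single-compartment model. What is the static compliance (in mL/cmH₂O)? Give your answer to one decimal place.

Flow: 48 L/min ÷ 60 = 0.8 L/s.
Equation of motion (constant flow): PIP = Vt/C + R·V̇ + PEEP.
Vt/C = PIP − R·V̇ − PEEP = 35 − 7.5×0.8 − 15 = 35 − 6.0 − 15 = 14.0 cmH2O.
C = Vt / 14.0 = 340 / 14.0 = 24.286 mL/cmH2O.

24.3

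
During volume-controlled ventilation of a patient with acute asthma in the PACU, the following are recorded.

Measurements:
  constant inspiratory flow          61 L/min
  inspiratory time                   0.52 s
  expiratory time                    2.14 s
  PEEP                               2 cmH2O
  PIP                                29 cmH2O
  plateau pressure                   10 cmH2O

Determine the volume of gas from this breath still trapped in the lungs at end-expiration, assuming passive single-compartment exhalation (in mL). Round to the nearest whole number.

Flow: 61 L/min ÷ 60 = 1.0167 L/s.
Vt = flow × Ti = 1.0167 L/s × 0.52 s × 1000 mL/L = 528.68 mL.
R = (PIP − Pplat)/V̇ = (29 − 10) / 1.0167 = 19.0/1.0167 = 18.688 cmH2O·s/L.
C = Vt/(Pplat − PEEP) = 528.68 / (10 − 2) = 528.68/8.0 = 66.085 mL/cmH2O.
τ = R × C = 18.688 × 0.06609 L/cmH2O = 1.235 s.
Fraction remaining = e^(−Te/τ) = e^(−2.14/1.235) = 0.1768.
Trapped volume = 528.68 × 0.1768 = 93.471 mL.

93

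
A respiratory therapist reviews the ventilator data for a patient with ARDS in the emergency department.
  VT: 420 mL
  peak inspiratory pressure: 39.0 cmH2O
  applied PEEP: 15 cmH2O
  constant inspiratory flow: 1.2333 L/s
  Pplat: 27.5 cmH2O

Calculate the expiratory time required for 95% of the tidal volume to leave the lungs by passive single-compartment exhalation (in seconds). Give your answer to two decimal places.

0.94

R = (PIP − Pplat)/V̇ = (39.0 − 27.5) / 1.2333 = 11.5/1.2333 = 9.325 cmH2O·s/L.
C = Vt/(Pplat − PEEP) = 420.0 / (27.5 − 15) = 420.0/12.5 = 33.6 mL/cmH2O.
τ = R × C = 9.325 × 0.0336 L/cmH2O = 0.3133 s.
t = −τ·ln(1 − 0.95) = −0.3133·ln(0.05) = 0.9386 s.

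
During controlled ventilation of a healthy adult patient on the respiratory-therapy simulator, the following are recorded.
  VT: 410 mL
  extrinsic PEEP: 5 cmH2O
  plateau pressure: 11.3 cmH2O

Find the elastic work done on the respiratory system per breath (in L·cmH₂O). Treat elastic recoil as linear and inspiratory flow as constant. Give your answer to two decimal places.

Elastic work ≈ ½ × (Pplat − PEEP) × Vt = 0.5 × (11.3 − 5) × 0.410 L = 0.5 × 6.3 × 0.410 = 1.292 L·cmH2O.

1.29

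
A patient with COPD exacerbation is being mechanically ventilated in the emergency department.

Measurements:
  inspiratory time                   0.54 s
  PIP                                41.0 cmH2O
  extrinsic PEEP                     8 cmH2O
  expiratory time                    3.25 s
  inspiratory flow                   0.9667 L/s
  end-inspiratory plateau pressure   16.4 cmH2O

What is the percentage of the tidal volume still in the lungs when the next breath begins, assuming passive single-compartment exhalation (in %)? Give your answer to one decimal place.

Vt = flow × Ti = 0.9667 L/s × 0.54 s × 1000 mL/L = 522.02 mL.
R = (PIP − Pplat)/V̇ = (41.0 − 16.4) / 0.9667 = 24.6/0.9667 = 25.447 cmH2O·s/L.
C = Vt/(Pplat − PEEP) = 522.02 / (16.4 − 8) = 522.02/8.4 = 62.145 mL/cmH2O.
τ = R × C = 25.447 × 0.06215 L/cmH2O = 1.582 s.
Fraction remaining at end-expiration = e^(−Te/τ) = e^(−3.25/1.582) = 0.1282 → 12.82%.

12.8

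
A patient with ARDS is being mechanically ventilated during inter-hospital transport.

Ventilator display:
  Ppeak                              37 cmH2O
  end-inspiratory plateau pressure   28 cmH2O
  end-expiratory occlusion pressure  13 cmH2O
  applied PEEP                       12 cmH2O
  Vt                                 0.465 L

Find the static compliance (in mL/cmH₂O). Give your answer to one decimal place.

31.0

End-expiratory occlusion gives total PEEP = 13 cmH2O (intrinsic PEEP = 13 − 12 = 1). Use total PEEP for the elastic gradient.
Cstat = Vt / (Pplat − PEEPtotal) = 465 / (28 − 13) = 465 / 15.0 = 31.0 mL/cmH2O.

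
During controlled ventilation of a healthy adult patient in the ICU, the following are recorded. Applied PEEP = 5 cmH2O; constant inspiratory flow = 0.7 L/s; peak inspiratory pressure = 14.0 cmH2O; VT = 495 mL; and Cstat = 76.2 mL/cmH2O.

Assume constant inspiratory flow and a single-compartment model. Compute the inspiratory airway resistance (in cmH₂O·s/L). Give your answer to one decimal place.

3.6

Equation of motion (constant flow): PIP = Vt/C + R·V̇ + PEEP.
R·V̇ = PIP − Vt/C − PEEP = 14.0 − 495/76.2 − 5 = 14.0 − 6.496 − 5 = 2.504 cmH2O.
R = 2.504 / 0.7 = 3.577 cmH2O·s/L.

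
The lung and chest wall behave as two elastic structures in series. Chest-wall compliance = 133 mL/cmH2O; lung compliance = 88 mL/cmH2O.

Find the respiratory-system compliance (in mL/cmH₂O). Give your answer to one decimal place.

Lung and chest wall are elastances in series: 1/Crs = 1/CL + 1/Ccw.
1/Crs = 1/88 + 1/133 = 0.01888.
Crs = 52.966 mL/cmH2O.

53.0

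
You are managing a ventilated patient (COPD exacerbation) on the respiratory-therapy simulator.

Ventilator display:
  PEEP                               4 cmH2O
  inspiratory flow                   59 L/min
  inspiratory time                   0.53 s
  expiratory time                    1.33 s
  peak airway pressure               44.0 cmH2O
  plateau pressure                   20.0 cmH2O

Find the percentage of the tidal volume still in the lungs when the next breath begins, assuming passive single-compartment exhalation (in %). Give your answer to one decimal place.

Flow: 59 L/min ÷ 60 = 0.9833 L/s.
Vt = flow × Ti = 0.9833 L/s × 0.53 s × 1000 mL/L = 521.15 mL.
R = (PIP − Pplat)/V̇ = (44.0 − 20.0) / 0.9833 = 24.0/0.9833 = 24.408 cmH2O·s/L.
C = Vt/(Pplat − PEEP) = 521.15 / (20.0 − 4) = 521.15/16.0 = 32.572 mL/cmH2O.
τ = R × C = 24.408 × 0.03257 L/cmH2O = 0.795 s.
Fraction remaining at end-expiration = e^(−Te/τ) = e^(−1.33/0.795) = 0.1877 → 18.77%.

18.8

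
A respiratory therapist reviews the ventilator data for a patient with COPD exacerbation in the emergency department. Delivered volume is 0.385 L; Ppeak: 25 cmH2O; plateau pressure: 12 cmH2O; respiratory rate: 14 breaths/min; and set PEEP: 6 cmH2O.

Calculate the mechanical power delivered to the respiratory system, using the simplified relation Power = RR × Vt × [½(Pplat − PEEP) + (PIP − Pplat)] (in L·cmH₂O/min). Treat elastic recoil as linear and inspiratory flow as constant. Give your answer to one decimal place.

86.2

Per-breath work = Vt × [½(Pplat−PEEP) + (PIP−Pplat)] = 0.385 × [0.5×6.0 + 13.0] = 0.385 × 16.0 = 6.16 L·cmH2O.
Power = 14 × 6.16 = 86.24 L·cmH2O/min.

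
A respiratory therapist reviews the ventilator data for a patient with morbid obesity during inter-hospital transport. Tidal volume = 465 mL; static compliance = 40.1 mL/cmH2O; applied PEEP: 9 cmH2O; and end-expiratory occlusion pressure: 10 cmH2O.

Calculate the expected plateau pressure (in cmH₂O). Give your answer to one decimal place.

21.6

End-expiratory occlusion gives total PEEP = 10 cmH2O (intrinsic PEEP = 10 − 9 = 1). Use total PEEP for the elastic gradient.
Pplat = PEEPtotal + Vt / Cstat = 10 + 465 / 40.1 = 10 + 11.596 = 21.596 cmH2O.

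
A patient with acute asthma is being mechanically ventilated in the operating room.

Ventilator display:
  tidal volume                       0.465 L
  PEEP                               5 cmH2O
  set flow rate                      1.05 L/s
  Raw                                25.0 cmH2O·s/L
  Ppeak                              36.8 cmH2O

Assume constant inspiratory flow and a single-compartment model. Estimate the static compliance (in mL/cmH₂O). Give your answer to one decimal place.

Equation of motion (constant flow): PIP = Vt/C + R·V̇ + PEEP.
Vt/C = PIP − R·V̇ − PEEP = 36.8 − 25.0×1.05 − 5 = 36.8 − 26.25 − 5 = 5.55 cmH2O.
C = Vt / 5.55 = 465 / 5.55 = 83.784 mL/cmH2O.

83.8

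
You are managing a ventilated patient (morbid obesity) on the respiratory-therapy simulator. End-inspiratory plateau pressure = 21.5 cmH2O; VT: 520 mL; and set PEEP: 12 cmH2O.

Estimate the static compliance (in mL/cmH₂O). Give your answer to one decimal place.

Cstat = Vt / (Pplat − PEEP) = 520 / (21.5 − 12) = 520 / 9.5 = 54.737 mL/cmH2O.

54.7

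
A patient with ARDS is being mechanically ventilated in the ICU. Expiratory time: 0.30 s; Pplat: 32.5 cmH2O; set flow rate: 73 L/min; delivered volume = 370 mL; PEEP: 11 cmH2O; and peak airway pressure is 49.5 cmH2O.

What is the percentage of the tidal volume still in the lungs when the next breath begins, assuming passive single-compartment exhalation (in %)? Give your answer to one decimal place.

Flow: 73 L/min ÷ 60 = 1.2167 L/s.
R = (PIP − Pplat)/V̇ = (49.5 − 32.5) / 1.2167 = 17.0/1.2167 = 13.972 cmH2O·s/L.
C = Vt/(Pplat − PEEP) = 370.0 / (32.5 − 11) = 370.0/21.5 = 17.209 mL/cmH2O.
τ = R × C = 13.972 × 0.01721 L/cmH2O = 0.2405 s.
Fraction remaining at end-expiration = e^(−Te/τ) = e^(−0.30/0.2405) = 0.2873 → 28.73%.

28.7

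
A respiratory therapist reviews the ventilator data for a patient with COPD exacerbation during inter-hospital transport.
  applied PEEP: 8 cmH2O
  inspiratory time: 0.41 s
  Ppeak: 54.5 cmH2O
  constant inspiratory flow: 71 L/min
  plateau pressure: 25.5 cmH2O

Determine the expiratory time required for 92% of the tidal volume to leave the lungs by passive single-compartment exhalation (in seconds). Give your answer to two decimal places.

1.72

Flow: 71 L/min ÷ 60 = 1.1833 L/s.
Vt = flow × Ti = 1.1833 L/s × 0.41 s × 1000 mL/L = 485.15 mL.
R = (PIP − Pplat)/V̇ = (54.5 − 25.5) / 1.1833 = 29.0/1.1833 = 24.508 cmH2O·s/L.
C = Vt/(Pplat − PEEP) = 485.15 / (25.5 − 8) = 485.15/17.5 = 27.723 mL/cmH2O.
τ = R × C = 24.508 × 0.02772 L/cmH2O = 0.6794 s.
t = −τ·ln(1 − 0.92) = −0.6794·ln(0.08) = 1.716 s.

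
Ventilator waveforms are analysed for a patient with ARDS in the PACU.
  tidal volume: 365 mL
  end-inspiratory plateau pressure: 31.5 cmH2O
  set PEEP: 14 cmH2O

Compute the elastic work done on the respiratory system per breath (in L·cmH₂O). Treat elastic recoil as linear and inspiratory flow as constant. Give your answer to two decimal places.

3.19

Elastic work ≈ ½ × (Pplat − PEEP) × Vt = 0.5 × (31.5 − 14) × 0.365 L = 0.5 × 17.5 × 0.365 = 3.194 L·cmH2O.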